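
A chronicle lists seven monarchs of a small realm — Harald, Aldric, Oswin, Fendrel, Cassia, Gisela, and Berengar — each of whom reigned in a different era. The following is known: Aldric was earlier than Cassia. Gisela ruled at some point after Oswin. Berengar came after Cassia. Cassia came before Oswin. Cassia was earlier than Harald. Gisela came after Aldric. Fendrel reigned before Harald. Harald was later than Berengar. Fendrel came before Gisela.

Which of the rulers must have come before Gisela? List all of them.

Aldric, Cassia, Fendrel, Oswin

Directly stated before Gisela: Aldric, Fendrel, and Oswin.
Cassia reaches Gisela via Cassia → Oswin → Gisela.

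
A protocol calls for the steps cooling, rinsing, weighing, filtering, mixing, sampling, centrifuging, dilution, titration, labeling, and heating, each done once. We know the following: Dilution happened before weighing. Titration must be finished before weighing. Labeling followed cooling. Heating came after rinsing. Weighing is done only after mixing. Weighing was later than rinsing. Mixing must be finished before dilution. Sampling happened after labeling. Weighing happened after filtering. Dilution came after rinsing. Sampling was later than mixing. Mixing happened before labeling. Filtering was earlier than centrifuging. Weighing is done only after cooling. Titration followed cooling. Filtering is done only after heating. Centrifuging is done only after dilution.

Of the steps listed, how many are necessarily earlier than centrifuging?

5

Directly stated before centrifuging: dilution and filtering.
Heating reaches centrifuging via heating → filtering → centrifuging.
Mixing reaches centrifuging via mixing → dilution → centrifuging.
Rinsing reaches centrifuging via rinsing → dilution → centrifuging.
No chain forces labeling (or any of the others) ahead of centrifuging.
That's dilution, filtering, heating, mixing, and rinsing — 5 in all.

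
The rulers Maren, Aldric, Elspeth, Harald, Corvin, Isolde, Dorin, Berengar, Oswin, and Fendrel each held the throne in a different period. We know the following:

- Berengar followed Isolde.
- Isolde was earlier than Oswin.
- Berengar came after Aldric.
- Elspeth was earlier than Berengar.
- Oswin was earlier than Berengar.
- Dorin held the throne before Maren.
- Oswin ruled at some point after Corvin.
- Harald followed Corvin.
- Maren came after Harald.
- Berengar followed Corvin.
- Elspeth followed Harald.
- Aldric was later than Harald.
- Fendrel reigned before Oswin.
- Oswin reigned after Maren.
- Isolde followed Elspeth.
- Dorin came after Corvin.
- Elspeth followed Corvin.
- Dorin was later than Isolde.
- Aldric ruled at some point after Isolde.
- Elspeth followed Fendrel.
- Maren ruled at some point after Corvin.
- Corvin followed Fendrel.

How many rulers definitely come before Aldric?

Directly stated before Aldric: Harald and Isolde.
Corvin reaches Aldric via Corvin → Harald → Aldric.
Elspeth reaches Aldric via Elspeth → Isolde → Aldric.
Fendrel reaches Aldric via Fendrel → Elspeth → Isolde → Aldric.
That's Corvin, Elspeth, Fendrel, Harald, and Isolde — 5 in all.

5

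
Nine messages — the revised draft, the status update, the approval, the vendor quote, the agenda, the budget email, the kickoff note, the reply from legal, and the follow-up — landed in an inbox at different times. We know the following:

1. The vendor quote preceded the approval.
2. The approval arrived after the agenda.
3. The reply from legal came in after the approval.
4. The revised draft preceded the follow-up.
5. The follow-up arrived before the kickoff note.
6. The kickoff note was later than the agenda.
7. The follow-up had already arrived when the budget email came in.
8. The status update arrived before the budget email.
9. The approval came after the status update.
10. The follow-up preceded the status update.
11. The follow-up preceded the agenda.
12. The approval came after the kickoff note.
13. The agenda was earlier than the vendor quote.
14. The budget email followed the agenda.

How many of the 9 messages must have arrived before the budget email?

4

Directly stated before the budget email: the agenda, the follow-up, and the status update.
The revised draft reaches the budget email via the revised draft → the follow-up → the budget email.
No chain forces the vendor quote (or any of the others) ahead of the budget email.
That's the agenda, the follow-up, the revised draft, and the status update — 4 in all.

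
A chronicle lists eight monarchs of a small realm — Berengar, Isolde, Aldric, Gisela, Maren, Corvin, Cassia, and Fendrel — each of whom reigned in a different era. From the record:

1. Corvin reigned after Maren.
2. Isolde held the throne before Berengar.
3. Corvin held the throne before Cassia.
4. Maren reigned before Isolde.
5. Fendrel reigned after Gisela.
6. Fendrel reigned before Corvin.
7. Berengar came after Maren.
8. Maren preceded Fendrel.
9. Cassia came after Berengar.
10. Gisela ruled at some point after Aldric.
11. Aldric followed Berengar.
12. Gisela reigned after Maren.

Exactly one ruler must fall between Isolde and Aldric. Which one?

Tracing the constraints gives Isolde → Berengar → Aldric, so Berengar sits after Isolde and before Aldric.
No other ruler is forced both after Isolde and before Aldric.

Berengar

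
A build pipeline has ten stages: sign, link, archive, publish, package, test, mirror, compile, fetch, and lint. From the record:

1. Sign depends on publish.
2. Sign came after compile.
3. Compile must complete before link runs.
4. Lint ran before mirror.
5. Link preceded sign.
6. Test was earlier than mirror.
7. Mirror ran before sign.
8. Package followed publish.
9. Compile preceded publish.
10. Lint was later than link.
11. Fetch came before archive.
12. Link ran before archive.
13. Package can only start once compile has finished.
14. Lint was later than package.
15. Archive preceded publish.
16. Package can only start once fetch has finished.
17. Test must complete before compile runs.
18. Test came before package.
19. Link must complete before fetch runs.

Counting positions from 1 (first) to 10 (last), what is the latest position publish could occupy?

Publish must come before lint, mirror, package, and sign — 4 stages forced after it.
Everything else can be placed before publish in some valid order, so publish can sit as late as position 10 − 4 = 6.

6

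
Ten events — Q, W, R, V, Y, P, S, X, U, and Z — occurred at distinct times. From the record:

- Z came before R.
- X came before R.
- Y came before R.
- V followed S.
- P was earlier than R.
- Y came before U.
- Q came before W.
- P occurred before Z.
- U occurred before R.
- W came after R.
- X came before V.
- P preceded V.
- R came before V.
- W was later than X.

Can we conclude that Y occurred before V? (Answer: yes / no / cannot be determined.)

Chain the constraints: Y → R → V. Each link is directly stated, so Y comes before V.

yes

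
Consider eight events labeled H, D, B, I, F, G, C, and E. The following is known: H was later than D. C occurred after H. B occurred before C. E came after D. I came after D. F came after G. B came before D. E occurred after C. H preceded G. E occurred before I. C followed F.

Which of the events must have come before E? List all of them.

B, C, D, F, G, H

Directly stated before E: C and D.
B reaches E via B → D → E.
F reaches E via F → C → E.
G reaches E via G → F → C → E.
Likewise H reaches E by chaining the stated constraints.
No chain forces I ahead of E.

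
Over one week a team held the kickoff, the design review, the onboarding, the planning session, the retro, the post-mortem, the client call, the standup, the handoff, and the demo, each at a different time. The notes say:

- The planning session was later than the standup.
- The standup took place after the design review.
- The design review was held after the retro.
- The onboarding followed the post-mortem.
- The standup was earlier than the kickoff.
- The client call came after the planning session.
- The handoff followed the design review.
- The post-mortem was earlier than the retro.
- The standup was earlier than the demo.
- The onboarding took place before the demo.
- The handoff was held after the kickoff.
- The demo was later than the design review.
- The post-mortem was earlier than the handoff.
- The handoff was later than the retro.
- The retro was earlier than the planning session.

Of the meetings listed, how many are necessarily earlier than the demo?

Directly stated before the demo: the design review, the onboarding, and the standup.
The post-mortem reaches the demo via the post-mortem → the onboarding → the demo.
The retro reaches the demo via the retro → the design review → the demo.
That's the design review, the onboarding, the post-mortem, the retro, and the standup — 5 in all.

5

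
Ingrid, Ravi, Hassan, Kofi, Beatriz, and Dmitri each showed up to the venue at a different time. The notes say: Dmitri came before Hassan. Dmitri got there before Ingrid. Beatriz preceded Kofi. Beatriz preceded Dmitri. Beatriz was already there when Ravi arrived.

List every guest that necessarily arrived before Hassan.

Beatriz, Dmitri

Directly stated before Hassan: Dmitri.
Beatriz reaches Hassan via Beatriz → Dmitri → Hassan.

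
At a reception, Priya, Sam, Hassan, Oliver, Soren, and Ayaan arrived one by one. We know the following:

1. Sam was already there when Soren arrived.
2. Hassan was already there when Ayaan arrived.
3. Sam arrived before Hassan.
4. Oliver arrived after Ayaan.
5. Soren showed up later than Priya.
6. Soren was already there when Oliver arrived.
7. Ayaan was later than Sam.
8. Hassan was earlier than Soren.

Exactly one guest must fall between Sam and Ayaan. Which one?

Hassan

Tracing the constraints gives Sam → Hassan → Ayaan, so Hassan sits after Sam and before Ayaan.
No other guest is forced both after Sam and before Ayaan.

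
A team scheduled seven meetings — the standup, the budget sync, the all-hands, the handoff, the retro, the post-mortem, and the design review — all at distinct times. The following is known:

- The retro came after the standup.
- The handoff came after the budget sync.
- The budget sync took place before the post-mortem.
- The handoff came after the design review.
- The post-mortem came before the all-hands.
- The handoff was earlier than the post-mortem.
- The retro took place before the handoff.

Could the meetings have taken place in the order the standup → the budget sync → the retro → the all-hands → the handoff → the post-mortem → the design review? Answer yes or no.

no

The constraints require the post-mortem before the all-hands, but in the proposed sequence the all-hands appears ahead of the post-mortem. That one violation is enough.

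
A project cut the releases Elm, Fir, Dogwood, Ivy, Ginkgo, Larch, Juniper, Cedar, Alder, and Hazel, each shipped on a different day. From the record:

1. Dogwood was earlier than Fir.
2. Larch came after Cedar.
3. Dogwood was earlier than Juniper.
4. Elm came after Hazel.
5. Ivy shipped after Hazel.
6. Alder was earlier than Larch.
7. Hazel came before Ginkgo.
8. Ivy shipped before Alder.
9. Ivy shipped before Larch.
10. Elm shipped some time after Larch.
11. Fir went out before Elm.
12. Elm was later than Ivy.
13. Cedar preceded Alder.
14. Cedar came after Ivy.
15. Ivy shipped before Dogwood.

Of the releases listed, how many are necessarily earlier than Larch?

Directly stated before Larch: Alder, Cedar, and Ivy.
Hazel reaches Larch via Hazel → Ivy → Larch.
No chain forces Elm (or any of the others) ahead of Larch.
That's Alder, Cedar, Hazel, and Ivy — 4 in all.

4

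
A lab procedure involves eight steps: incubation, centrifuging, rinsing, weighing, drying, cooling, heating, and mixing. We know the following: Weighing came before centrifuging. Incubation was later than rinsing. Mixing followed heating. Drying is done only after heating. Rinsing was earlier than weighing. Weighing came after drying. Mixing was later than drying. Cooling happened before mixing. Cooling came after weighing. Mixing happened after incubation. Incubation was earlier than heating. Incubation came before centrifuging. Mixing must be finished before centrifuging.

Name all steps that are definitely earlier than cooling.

drying, heating, incubation, rinsing, weighing

Directly stated before cooling: weighing.
Drying reaches cooling via drying → weighing → cooling.
Heating reaches cooling via heating → drying → weighing → cooling.
Incubation reaches cooling via incubation → heating → drying → weighing → cooling.
Likewise rinsing reaches cooling by chaining the stated constraints.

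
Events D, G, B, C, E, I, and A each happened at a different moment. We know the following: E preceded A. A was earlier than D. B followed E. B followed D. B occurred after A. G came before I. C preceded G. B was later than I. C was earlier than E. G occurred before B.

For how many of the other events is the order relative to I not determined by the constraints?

3

Forced before I: C and G; forced after I: B.
That leaves A, D, and E with no forced order relative to I — 3.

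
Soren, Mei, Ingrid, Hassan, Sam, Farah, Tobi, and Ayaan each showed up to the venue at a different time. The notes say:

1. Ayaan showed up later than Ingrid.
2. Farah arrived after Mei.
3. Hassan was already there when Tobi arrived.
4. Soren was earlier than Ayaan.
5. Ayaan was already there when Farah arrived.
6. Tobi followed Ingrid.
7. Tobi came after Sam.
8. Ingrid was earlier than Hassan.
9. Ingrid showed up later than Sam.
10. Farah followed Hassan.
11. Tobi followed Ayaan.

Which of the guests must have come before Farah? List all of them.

Ayaan, Hassan, Ingrid, Mei, Sam, Soren

Directly stated before Farah: Ayaan, Hassan, and Mei.
Ingrid reaches Farah via Ingrid → Ayaan → Farah.
Sam reaches Farah via Sam → Ingrid → Ayaan → Farah.
Soren reaches Farah via Soren → Ayaan → Farah.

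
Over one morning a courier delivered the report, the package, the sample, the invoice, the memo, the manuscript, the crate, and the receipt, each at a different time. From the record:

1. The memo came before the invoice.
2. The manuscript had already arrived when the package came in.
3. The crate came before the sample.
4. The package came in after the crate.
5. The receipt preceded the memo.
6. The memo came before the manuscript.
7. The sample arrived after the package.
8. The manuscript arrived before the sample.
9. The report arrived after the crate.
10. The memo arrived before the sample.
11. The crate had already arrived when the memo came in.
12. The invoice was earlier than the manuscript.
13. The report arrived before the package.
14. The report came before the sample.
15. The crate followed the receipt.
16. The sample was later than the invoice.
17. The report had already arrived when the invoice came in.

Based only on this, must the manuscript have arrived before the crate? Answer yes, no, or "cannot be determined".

no

Tracing the constraints gives the crate → the memo → the manuscript, so the crate must come before the manuscript.
That means the manuscript cannot be before the crate.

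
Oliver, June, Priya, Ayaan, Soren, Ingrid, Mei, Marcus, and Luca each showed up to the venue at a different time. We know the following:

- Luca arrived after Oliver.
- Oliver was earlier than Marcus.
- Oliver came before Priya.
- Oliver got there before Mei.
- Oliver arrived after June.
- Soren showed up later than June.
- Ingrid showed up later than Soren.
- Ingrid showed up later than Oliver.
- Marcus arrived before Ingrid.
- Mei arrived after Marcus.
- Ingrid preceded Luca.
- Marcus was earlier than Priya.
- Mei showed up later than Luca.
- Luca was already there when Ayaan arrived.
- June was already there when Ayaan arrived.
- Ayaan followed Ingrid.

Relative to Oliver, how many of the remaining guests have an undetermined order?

Forced before Oliver: June; forced after Oliver: Ayaan, Ingrid, Luca, Marcus, Mei, and Priya.
That leaves Soren with no forced order relative to Oliver — 1.

1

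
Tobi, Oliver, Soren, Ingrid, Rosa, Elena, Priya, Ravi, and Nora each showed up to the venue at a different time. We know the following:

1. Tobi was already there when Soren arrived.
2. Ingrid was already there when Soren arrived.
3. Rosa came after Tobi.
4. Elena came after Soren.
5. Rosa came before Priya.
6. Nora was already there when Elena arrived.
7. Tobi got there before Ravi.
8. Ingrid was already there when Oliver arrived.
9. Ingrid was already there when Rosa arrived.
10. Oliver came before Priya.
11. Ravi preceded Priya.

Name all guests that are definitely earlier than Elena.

Directly stated before Elena: Nora and Soren.
Ingrid reaches Elena via Ingrid → Soren → Elena.
Tobi reaches Elena via Tobi → Soren → Elena.

Ingrid, Nora, Soren, Tobi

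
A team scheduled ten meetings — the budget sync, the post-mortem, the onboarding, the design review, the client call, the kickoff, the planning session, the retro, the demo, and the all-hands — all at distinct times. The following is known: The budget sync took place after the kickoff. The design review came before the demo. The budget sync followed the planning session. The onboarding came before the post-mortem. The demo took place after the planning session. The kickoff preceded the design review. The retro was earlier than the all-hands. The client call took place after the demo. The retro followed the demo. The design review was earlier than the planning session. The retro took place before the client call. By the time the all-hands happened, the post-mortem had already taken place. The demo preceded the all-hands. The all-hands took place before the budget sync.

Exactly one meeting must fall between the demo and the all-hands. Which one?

Tracing the constraints gives the demo → the retro → the all-hands, so the retro sits after the demo and before the all-hands.
No other meeting is forced both after the demo and before the all-hands.

the retro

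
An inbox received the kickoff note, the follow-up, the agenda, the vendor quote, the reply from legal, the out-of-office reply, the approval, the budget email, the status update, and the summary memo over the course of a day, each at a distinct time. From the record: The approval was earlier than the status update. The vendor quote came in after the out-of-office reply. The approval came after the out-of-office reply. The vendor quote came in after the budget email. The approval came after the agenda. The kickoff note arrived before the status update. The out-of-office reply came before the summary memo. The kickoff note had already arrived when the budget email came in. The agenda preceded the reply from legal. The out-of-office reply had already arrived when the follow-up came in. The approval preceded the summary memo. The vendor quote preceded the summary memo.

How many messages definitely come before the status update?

Directly stated before the status update: the approval and the kickoff note.
The agenda reaches the status update via the agenda → the approval → the status update.
The out-of-office reply reaches the status update via the out-of-office reply → the approval → the status update.
That's the agenda, the approval, the kickoff note, and the out-of-office reply — 4 in all.

4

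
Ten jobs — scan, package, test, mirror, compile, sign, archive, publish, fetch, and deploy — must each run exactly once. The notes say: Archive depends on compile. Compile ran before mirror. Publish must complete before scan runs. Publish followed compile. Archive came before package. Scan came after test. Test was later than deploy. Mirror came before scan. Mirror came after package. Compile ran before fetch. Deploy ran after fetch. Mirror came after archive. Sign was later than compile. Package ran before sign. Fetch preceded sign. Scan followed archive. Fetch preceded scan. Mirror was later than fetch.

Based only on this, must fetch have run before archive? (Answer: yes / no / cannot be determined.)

No chain of stated constraints runs from fetch to archive, and none runs from archive to fetch either.
So the relative order of fetch and archive is not fixed by the given facts.

cannot be determined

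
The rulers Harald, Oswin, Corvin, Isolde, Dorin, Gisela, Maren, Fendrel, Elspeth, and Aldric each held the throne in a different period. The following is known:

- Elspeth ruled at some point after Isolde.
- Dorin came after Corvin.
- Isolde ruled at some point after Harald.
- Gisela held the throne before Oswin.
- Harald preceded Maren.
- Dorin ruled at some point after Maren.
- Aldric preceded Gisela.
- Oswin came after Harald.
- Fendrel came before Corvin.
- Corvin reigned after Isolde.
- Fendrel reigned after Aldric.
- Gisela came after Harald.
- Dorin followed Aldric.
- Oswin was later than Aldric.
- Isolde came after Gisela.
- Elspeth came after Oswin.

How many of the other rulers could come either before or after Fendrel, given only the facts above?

6

Forced before Fendrel: Aldric; forced after Fendrel: Corvin and Dorin.
That leaves Elspeth, Gisela, Harald, Isolde, Maren, and Oswin with no forced order relative to Fendrel — 6.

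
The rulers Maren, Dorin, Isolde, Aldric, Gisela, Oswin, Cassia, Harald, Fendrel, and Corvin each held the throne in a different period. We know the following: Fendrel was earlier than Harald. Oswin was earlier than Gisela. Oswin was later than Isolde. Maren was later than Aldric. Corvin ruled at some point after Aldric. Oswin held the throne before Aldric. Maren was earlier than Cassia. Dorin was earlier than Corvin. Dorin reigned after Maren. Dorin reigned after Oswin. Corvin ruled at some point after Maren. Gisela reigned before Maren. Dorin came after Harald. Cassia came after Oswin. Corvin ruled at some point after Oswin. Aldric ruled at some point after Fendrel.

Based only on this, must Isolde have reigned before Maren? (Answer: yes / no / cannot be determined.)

Chain the constraints: Isolde → Oswin → Aldric → Maren. Each link is directly stated, so Isolde comes before Maren.

yes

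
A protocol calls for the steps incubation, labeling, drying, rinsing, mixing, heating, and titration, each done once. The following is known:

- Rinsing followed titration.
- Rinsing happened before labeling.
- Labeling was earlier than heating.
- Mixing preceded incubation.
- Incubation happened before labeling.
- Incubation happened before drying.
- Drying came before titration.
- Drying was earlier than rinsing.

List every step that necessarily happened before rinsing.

Directly stated before rinsing: drying and titration.
Incubation reaches rinsing via incubation → drying → rinsing.
Mixing reaches rinsing via mixing → incubation → drying → rinsing.
No chain forces labeling (or any of the others) ahead of rinsing.

drying, incubation, mixing, titration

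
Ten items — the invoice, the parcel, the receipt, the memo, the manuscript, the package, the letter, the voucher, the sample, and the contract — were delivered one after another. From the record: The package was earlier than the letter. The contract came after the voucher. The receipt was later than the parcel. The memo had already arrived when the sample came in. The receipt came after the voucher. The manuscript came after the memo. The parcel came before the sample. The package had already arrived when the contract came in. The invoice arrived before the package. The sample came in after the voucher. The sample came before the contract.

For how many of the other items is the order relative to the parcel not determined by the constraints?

6

Forced after the parcel: the contract, the receipt, and the sample.
That leaves the invoice, the letter, the manuscript, the memo, the package, and the voucher with no forced order relative to the parcel — 6.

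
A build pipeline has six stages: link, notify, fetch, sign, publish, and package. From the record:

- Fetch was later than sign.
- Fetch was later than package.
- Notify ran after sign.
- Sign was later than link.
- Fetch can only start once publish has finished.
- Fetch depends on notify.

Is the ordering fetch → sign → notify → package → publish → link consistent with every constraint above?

The constraints require sign before fetch, but in the proposed sequence fetch appears ahead of sign. That one violation is enough.

no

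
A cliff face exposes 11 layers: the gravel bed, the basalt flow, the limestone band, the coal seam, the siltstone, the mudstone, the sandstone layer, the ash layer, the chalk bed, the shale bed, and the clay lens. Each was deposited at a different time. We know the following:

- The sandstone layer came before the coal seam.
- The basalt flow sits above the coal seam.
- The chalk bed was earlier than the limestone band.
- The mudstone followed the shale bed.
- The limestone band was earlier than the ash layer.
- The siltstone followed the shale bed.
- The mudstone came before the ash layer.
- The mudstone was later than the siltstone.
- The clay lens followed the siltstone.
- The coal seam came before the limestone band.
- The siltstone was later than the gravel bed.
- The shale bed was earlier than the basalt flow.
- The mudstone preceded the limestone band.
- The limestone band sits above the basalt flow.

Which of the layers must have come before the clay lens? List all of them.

Directly stated before the clay lens: the siltstone.
The gravel bed reaches the clay lens via the gravel bed → the siltstone → the clay lens.
The shale bed reaches the clay lens via the shale bed → the siltstone → the clay lens.

the gravel bed, the shale bed, the siltstone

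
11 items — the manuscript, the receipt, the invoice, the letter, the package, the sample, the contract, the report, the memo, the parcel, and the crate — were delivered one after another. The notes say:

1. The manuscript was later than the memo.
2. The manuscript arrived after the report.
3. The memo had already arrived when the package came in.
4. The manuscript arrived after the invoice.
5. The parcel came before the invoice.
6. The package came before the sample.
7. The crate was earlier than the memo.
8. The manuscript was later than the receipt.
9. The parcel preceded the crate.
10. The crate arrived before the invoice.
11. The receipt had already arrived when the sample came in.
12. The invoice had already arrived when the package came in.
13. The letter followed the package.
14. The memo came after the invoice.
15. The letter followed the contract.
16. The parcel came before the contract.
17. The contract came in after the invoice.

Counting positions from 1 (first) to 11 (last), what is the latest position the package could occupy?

The package must come before the letter and the sample — 2 items forced after it.
Everything else can be placed before the package in some valid order, so the package can sit as late as position 11 − 2 = 9.

9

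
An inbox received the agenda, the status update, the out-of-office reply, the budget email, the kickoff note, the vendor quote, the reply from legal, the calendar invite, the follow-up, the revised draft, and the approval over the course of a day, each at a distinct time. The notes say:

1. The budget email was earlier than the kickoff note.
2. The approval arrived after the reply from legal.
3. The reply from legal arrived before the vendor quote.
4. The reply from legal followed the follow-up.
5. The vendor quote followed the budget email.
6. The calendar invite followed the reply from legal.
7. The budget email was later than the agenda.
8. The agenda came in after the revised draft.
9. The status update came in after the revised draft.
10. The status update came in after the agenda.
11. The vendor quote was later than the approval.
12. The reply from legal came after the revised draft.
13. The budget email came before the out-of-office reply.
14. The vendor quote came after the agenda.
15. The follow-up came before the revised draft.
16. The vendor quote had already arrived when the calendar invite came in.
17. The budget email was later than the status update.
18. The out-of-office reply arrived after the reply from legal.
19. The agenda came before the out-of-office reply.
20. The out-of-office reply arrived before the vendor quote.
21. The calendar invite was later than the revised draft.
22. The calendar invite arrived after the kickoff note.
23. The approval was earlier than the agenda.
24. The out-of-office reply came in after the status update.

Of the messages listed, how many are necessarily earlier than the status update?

5

Directly stated before the status update: the agenda and the revised draft.
The approval reaches the status update via the approval → the agenda → the status update.
The follow-up reaches the status update via the follow-up → the revised draft → the status update.
The reply from legal reaches the status update via the reply from legal → the approval → the agenda → the status update.
No chain forces the calendar invite (or any of the others) ahead of the status update.
That's the agenda, the approval, the follow-up, the reply from legal, and the revised draft — 5 in all.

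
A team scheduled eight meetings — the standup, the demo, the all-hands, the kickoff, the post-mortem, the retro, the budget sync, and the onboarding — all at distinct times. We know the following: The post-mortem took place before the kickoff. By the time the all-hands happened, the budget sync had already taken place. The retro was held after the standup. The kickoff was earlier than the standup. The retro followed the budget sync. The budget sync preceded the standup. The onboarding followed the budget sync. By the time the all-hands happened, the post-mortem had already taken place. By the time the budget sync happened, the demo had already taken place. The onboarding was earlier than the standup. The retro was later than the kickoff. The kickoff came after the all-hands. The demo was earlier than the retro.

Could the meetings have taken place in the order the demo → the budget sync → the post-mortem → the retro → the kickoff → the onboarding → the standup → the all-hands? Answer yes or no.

no

The constraints require the standup before the retro, but in the proposed sequence the retro appears ahead of the standup. That one violation is enough.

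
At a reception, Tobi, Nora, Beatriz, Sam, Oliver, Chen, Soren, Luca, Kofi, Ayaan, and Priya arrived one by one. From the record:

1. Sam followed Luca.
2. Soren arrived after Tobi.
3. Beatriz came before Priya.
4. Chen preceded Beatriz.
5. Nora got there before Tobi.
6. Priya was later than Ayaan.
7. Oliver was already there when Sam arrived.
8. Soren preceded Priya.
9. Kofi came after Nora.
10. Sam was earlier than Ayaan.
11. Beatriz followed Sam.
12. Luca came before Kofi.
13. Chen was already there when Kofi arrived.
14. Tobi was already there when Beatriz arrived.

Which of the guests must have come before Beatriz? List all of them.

Chen, Luca, Nora, Oliver, Sam, Tobi

Directly stated before Beatriz: Chen, Sam, and Tobi.
Luca reaches Beatriz via Luca → Sam → Beatriz.
Nora reaches Beatriz via Nora → Tobi → Beatriz.
Oliver reaches Beatriz via Oliver → Sam → Beatriz.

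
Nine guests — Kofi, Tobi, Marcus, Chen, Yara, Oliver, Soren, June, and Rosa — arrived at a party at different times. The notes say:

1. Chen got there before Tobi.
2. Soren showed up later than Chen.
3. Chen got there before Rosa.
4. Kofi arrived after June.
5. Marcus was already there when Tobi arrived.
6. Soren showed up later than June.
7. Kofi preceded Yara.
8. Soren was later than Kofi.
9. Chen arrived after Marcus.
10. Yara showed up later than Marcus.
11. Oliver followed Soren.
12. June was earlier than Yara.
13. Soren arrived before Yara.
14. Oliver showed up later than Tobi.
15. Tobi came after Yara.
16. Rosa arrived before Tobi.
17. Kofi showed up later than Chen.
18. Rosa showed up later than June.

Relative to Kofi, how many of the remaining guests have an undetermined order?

Forced before Kofi: Chen, June, and Marcus; forced after Kofi: Oliver, Soren, Tobi, and Yara.
That leaves Rosa with no forced order relative to Kofi — 1.

1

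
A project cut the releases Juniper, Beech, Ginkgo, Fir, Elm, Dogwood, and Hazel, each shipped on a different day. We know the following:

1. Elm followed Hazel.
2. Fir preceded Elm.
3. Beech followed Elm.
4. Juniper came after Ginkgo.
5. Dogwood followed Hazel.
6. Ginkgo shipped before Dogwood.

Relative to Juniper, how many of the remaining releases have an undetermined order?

5

Forced before Juniper: Ginkgo.
That leaves Beech, Dogwood, Elm, Fir, and Hazel with no forced order relative to Juniper — 5.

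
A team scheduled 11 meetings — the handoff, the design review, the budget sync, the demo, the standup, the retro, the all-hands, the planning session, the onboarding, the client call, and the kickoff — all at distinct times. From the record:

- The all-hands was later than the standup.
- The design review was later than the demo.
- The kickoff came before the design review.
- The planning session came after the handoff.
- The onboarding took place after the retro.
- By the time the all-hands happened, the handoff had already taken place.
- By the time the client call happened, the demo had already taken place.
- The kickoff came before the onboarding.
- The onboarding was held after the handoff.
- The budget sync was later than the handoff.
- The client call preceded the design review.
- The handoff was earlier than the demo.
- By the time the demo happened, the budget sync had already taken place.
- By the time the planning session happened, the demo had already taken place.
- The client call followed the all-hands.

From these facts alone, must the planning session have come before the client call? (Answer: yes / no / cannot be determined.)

cannot be determined

No chain of stated constraints runs from the planning session to the client call, and none runs from the client call to the planning session either.
So the relative order of the planning session and the client call is not fixed by the given facts.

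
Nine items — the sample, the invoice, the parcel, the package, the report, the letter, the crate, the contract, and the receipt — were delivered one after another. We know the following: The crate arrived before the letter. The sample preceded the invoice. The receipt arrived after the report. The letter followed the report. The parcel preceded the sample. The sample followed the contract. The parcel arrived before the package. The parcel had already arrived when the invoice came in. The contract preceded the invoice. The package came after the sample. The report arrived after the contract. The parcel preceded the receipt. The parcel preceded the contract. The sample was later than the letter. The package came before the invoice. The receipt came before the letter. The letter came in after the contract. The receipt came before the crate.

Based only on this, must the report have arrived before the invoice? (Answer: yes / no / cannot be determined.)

yes

Chain the constraints: the report → the letter → the sample → the invoice. Each link is directly stated, so the report comes before the invoice.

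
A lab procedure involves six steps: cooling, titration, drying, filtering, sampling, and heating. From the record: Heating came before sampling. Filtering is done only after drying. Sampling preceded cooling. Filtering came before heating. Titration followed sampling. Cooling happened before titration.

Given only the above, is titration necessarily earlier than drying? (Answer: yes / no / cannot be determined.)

Tracing the constraints gives drying → filtering → heating → sampling → titration, so drying must come before titration.
That means titration cannot be before drying.

no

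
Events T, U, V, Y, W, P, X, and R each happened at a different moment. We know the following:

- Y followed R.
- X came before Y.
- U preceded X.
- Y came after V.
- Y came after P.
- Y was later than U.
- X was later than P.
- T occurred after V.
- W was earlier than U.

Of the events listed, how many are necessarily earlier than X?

3

Directly stated before X: P and U.
W reaches X via W → U → X.
That's P, U, and W — 3 in all.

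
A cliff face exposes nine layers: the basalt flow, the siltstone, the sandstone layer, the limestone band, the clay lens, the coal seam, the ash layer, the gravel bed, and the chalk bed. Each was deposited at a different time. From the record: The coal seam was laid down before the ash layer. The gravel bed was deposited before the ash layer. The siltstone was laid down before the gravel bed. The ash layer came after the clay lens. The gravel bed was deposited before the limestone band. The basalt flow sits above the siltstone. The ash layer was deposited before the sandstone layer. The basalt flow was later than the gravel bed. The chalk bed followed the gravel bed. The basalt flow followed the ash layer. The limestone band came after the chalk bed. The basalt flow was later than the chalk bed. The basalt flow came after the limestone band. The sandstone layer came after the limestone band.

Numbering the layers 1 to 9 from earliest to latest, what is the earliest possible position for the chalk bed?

3

The gravel bed and the siltstone must both come before the chalk bed — 2 forced predecessors.
Nothing else is forced ahead of the chalk bed, so its earliest slot is position 2 + 1 = 3.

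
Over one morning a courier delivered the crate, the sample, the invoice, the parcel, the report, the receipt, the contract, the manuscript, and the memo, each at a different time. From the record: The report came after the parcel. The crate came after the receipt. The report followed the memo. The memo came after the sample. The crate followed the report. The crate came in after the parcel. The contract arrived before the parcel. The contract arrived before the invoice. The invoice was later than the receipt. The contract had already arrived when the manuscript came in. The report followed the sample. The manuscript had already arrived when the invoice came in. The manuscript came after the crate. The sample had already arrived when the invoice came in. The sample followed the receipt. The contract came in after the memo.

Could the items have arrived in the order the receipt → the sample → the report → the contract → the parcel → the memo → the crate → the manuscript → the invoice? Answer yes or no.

no

The constraints require the memo before the report, but in the proposed sequence the report appears ahead of the memo. That one violation is enough.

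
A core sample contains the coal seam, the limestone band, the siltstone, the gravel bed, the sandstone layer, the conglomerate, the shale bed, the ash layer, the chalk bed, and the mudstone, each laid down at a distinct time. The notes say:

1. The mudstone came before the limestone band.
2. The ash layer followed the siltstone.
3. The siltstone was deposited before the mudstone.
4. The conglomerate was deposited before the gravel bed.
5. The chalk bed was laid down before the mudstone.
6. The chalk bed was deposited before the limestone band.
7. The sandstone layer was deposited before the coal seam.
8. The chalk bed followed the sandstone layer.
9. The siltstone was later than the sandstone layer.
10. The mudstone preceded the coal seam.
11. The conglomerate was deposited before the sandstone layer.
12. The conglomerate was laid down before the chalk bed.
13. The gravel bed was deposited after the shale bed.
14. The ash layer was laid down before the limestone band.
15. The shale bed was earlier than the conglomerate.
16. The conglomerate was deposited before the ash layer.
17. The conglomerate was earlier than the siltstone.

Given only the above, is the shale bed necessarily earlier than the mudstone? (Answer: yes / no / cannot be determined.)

yes

Chain the constraints: the shale bed → the conglomerate → the chalk bed → the mudstone. Each link is directly stated, so the shale bed comes before the mudstone.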